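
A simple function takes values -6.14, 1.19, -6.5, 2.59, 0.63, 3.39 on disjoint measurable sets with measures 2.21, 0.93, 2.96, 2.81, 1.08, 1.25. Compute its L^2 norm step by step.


Step 1: Compute |f_i|^2 for each value:
  |-6.14|^2 = 37.6996
  |1.19|^2 = 1.4161
  |-6.5|^2 = 42.25
  |2.59|^2 = 6.7081
  |0.63|^2 = 0.3969
  |3.39|^2 = 11.4921
Step 2: Multiply by measures and sum:
  37.6996 * 2.21 = 83.316116
  1.4161 * 0.93 = 1.316973
  42.25 * 2.96 = 125.06
  6.7081 * 2.81 = 18.849761
  0.3969 * 1.08 = 0.428652
  11.4921 * 1.25 = 14.365125
Sum = 83.316116 + 1.316973 + 125.06 + 18.849761 + 0.428652 + 14.365125 = 243.336627
Step 3: Take the p-th root:
||f||_2 = (243.336627)^(1/2) = 15.599251


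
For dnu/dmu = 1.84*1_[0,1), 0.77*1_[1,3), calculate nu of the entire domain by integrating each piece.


Integrate each piece of the Radon-Nikodym derivative:
Step 1: integral_0^1 1.84 dx = 1.84*(1-0) = 1.84*1 = 1.84
Step 2: integral_1^3 0.77 dx = 0.77*(3-1) = 0.77*2 = 1.54
Total: 1.84 + 1.54 = 3.38


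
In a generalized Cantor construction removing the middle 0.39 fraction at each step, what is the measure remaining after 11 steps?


Step 1: At each step, fraction remaining = 1 - 0.39 = 0.61
Step 2: After 11 steps, measure = (0.61)^11
Result = 0.004351


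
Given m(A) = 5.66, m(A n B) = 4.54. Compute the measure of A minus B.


m(A \ B) = m(A) - m(A n B)
= 5.66 - 4.54
= 1.12


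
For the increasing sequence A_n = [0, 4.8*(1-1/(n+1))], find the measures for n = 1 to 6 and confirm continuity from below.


By continuity of measure from below: if A_n increases to A, then m(A_n) -> m(A).
Here A = [0, 4.8], so m(A) = 4.8
Step 1: a_1 = 4.8*(1 - 1/2) = 2.4, m(A_1) = 2.4
Step 2: a_2 = 4.8*(1 - 1/3) = 3.2, m(A_2) = 3.2
Step 3: a_3 = 4.8*(1 - 1/4) = 3.6, m(A_3) = 3.6
Step 4: a_4 = 4.8*(1 - 1/5) = 3.84, m(A_4) = 3.84
Step 5: a_5 = 4.8*(1 - 1/6) = 4, m(A_5) = 4
Step 6: a_6 = 4.8*(1 - 1/7) = 4.1143, m(A_6) = 4.1143
Limit: m(A_n) -> m([0,4.8]) = 4.8


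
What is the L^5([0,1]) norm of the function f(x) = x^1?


Step 1: ||f||_5 = (integral_0^1 |x^1|^5 dx)^(1/5)
     = (integral_0^1 x^5 dx)^(1/5)
Step 2: integral_0^1 x^5 dx = [x^6/(6)] from 0 to 1 = 1^6/6
     = 1/6 = 0.166667
Step 3: ||f||_5 = (0.166667)^(1/5) = 0.698827


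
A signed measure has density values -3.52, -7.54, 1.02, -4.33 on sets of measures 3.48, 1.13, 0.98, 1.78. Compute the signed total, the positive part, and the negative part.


Step 1: Compute signed measure on each set:
  Set 1: -3.52 * 3.48 = -12.2496
  Set 2: -7.54 * 1.13 = -8.5202
  Set 3: 1.02 * 0.98 = 0.9996
  Set 4: -4.33 * 1.78 = -7.7074
Step 2: Total signed measure = (-12.2496) + (-8.5202) + (0.9996) + (-7.7074)
     = -27.4776
Step 3: Positive part mu+(X) = sum of positive contributions = 0.9996
Step 4: Negative part mu-(X) = |sum of negative contributions| = 28.4772


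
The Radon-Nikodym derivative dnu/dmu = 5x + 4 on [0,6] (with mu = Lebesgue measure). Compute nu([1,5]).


nu(A) = integral_A (dnu/dmu) dmu = integral_1^5 (5x + 4) dx
Step 1: Antiderivative F(x) = (5/2)x^2 + 4x
Step 2: F(5) = (5/2)*5^2 + 4*5 = 62.5 + 20 = 82.5
Step 3: F(1) = (5/2)*1^2 + 4*1 = 2.5 + 4 = 6.5
Step 4: nu([1,5]) = F(5) - F(1) = 82.5 - 6.5 = 76


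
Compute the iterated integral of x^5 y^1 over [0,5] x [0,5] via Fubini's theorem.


By Fubini's theorem, the double integral factors as a product of single integrals:
Step 1: integral_0^5 x^5 dx = [x^6/6] from 0 to 5
     = 5^6/6 = 2604.166667
Step 2: integral_0^5 y^1 dy = [y^2/2] from 0 to 5
     = 5^2/2 = 12.5
Step 3: Double integral = 2604.166667 * 12.5 = 32552.083333


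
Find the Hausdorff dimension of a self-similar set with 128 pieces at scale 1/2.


For a self-similar set with N copies scaled by 1/r:
dim_H = log(N)/log(r) = log(128)/log(2)
= 4.85203/0.693147
= 7


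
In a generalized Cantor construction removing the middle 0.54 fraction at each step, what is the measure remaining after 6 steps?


Step 1: At each step, fraction remaining = 1 - 0.54 = 0.46
Step 2: After 6 steps, measure = (0.46)^6
Step 3: Computing the power step by step:
  After step 1: 0.46
  After step 2: 0.2116
  After step 3: 0.097336
  After step 4: 0.044775
  After step 5: 0.020596
  ...
Result = 0.009474


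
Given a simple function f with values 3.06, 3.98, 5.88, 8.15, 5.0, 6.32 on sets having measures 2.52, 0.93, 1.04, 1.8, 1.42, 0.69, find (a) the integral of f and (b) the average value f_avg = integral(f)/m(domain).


Step 1: Integral = sum(value_i * measure_i)
= 3.06*2.52 + 3.98*0.93 + 5.88*1.04 + 8.15*1.8 + 5.0*1.42 + 6.32*0.69
= 7.7112 + 3.7014 + 6.1152 + 14.67 + 7.1 + 4.3608
= 43.6586
Step 2: Total measure of domain = 2.52 + 0.93 + 1.04 + 1.8 + 1.42 + 0.69 = 8.4
Step 3: Average value = 43.6586 / 8.4 = 5.197452


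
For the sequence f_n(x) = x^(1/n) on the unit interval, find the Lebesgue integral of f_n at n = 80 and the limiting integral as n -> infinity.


At n = 80: f_80(x) = x^(1/80).
Step 1: integral(x^(1/80), 0, 1) = [x^(1/80+1) / (1/80+1)] from 0 to 1
     = 1 / (1/80 + 1) = 1 / ((80+1)/80) = 80/(80+1)
     = 80/81 = 0.987654
Step 2: As n -> infinity, f_n(x) = x^(1/n) -> 1 for x in (0,1], and f_n is increasing in n.
By MCT, lim_n integral(f_n) = integral(lim_n f_n) = integral(1, 0, 1) = 1.
Step 3: Verify convergence: 80/81 = 0.987654 -> 1


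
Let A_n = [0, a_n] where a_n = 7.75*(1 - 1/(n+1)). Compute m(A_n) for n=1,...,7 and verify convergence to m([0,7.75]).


By continuity of measure from below: if A_n increases to A, then m(A_n) -> m(A).
Here A = [0, 7.75], so m(A) = 7.75
Step 1: a_1 = 7.75*(1 - 1/2) = 3.875, m(A_1) = 3.875
Step 2: a_2 = 7.75*(1 - 1/3) = 5.1667, m(A_2) = 5.1667
Step 3: a_3 = 7.75*(1 - 1/4) = 5.8125, m(A_3) = 5.8125
Step 4: a_4 = 7.75*(1 - 1/5) = 6.2, m(A_4) = 6.2
Step 5: a_5 = 7.75*(1 - 1/6) = 6.4583, m(A_5) = 6.4583
Step 6: a_6 = 7.75*(1 - 1/7) = 6.6429, m(A_6) = 6.6429
Step 7: a_7 = 7.75*(1 - 1/8) = 6.7812, m(A_7) = 6.7812
Limit: m(A_n) -> m([0,7.75]) = 7.75


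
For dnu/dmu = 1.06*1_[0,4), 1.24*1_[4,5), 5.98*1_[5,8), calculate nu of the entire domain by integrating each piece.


Integrate each piece of the Radon-Nikodym derivative:
Step 1: integral_0^4 1.06 dx = 1.06*(4-0) = 1.06*4 = 4.24
Step 2: integral_4^5 1.24 dx = 1.24*(5-4) = 1.24*1 = 1.24
Step 3: integral_5^8 5.98 dx = 5.98*(8-5) = 5.98*3 = 17.94
Total: 4.24 + 1.24 + 17.94 = 23.42


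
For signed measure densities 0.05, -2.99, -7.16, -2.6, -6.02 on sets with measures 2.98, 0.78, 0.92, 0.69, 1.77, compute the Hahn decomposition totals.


Step 1: Compute signed measure on each set:
  Set 1: 0.05 * 2.98 = 0.149
  Set 2: -2.99 * 0.78 = -2.3322
  Set 3: -7.16 * 0.92 = -6.5872
  Set 4: -2.6 * 0.69 = -1.794
  Set 5: -6.02 * 1.77 = -10.6554
Step 2: Total signed measure = (0.149) + (-2.3322) + (-6.5872) + (-1.794) + (-10.6554)
     = -21.2198
Step 3: Positive part mu+(X) = sum of positive contributions = 0.149
Step 4: Negative part mu-(X) = |sum of negative contributions| = 21.3688


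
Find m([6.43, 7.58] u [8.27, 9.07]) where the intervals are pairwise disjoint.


For pairwise disjoint intervals, m(union) = sum of lengths.
= (7.58 - 6.43) + (9.07 - 8.27)
= 1.15 + 0.8
= 1.95


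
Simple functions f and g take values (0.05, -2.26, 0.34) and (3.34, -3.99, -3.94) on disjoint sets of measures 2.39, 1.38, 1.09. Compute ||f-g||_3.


Step 1: Compute differences f_i - g_i:
  0.05 - 3.34 = -3.29
  -2.26 - -3.99 = 1.73
  0.34 - -3.94 = 4.28
Step 2: Compute |diff|^3 * measure for each set:
  |-3.29|^3 * 2.39 = 35.611289 * 2.39 = 85.110981
  |1.73|^3 * 1.38 = 5.177717 * 1.38 = 7.145249
  |4.28|^3 * 1.09 = 78.402752 * 1.09 = 85.459
Step 3: Sum = 177.71523
Step 4: ||f-g||_3 = (177.71523)^(1/3) = 5.622225


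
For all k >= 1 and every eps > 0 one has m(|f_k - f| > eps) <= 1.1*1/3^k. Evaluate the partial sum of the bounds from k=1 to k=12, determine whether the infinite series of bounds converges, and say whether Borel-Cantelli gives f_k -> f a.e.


Step 1: List the terms 1.1*1/3^k for k = 1 to 12:
  k=1: 0.366667
  k=2: 0.122222
  k=3: 0.040741
  k=4: 0.01358
  k=5: 0.004527
  k=6: 0.001509
  k=7: 5.029721e-04
  k=8: 1.676574e-04
  k=9: 5.588579e-05
  k=10: 1.862860e-05
  k=11: 6.209532e-06
  k=12: 2.069844e-06
Step 2: Partial sum = 0.366667 + 0.122222 + 0.040741 + 0.01358 + 0.004527 + 0.001509 + 5.029721e-04 + 1.676574e-04 + 5.588579e-05 + 1.862860e-05 + 6.209532e-06 + 2.069844e-06
     = 0.549999
Step 3: The full series sum_(k>=1) 1.1*1/3^k converges (geometric series with ratio 1/3 < 1; a constant multiple of a convergent series converges).
Step 4: Fix eps > 0. Since sum_k m(|f_k - f| > eps) < infinity, the Borel-Cantelli lemma gives
        m(limsup_k {|f_k - f| > eps}) = 0, i.e. for a.e. x, |f_k(x) - f(x)| <= eps for all large k.
        Applying this with eps = 1/j for j = 1, 2, ... and intersecting the countably many full-measure sets,
        for a.e. x we get limsup_k |f_k(x) - f(x)| <= 1/j for every j, hence f_k -> f almost everywhere.
Conclusion: series converges; Borel-Cantelli yields f_k -> f a.e.


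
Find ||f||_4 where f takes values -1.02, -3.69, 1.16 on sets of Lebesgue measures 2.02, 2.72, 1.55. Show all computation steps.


Step 1: Compute |f_i|^4 for each value:
  |-1.02|^4 = 1.082432
  |-3.69|^4 = 185.398179
  |1.16|^4 = 1.810639
Step 2: Multiply by measures and sum:
  1.082432 * 2.02 = 2.186513
  185.398179 * 2.72 = 504.283047
  1.810639 * 1.55 = 2.806491
Sum = 2.186513 + 504.283047 + 2.806491 = 509.276051
Step 3: Take the p-th root:
||f||_4 = (509.276051)^(1/4) = 4.750489


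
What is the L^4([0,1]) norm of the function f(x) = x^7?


Step 1: ||f||_4 = (integral_0^1 |x^7|^4 dx)^(1/4)
     = (integral_0^1 x^28 dx)^(1/4)
Step 2: integral_0^1 x^28 dx = [x^29/(29)] from 0 to 1 = 1^29/29
     = 1/29 = 0.034483
Step 3: ||f||_4 = (0.034483)^(1/4) = 0.430924


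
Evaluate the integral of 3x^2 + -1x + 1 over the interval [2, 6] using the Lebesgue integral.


The Lebesgue integral of a Riemann-integrable function agrees with the Riemann integral.
Antiderivative F(x) = (3/3)x^3 + (-1/2)x^2 + 1x
F(6) = (3/3)*6^3 + (-1/2)*6^2 + 1*6
     = (3/3)*216 + (-1/2)*36 + 1*6
     = 216 + -18 + 6
     = 204
F(2) = 8
Integral = F(6) - F(2) = 204 - 8 = 196


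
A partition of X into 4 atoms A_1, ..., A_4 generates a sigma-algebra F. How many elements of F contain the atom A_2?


Each element of F is a union of some subset S of the 4 atoms.
The element contains A_2 iff A_2 is in S.
So we count subsets S of {A_1,...,A_4} with A_2 in S: choose freely among the other 3 atoms.
Count = 2^(4-1) = 2^3 = 8.


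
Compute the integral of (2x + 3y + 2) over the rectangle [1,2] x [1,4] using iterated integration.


By Fubini, integrate in x first, then y.
Step 1: Fix y, integrate over x in [1,2]:
  integral(2x + 3y + 2, x=1..2)
  = 2*(2^2 - 1^2)/2 + (3y + 2)*(2 - 1)
  = 3 + (3y + 2)*1
  = 3 + 3y + 2
  = 5 + 3y
Step 2: Integrate over y in [1,4]:
  integral(5 + 3y, y=1..4)
  = 5*3 + 3*(4^2 - 1^2)/2
  = 15 + 22.5
  = 37.5


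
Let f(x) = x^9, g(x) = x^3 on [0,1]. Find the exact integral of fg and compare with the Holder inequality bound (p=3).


Step 1: Exact integral of f*g = integral(x^12, 0, 1) = 1/13
     = 0.076923
Step 2: Holder bound with p=3, q=1.5:
  ||f||_p = (integral x^27 dx)^(1/3) = (1/28)^(1/3) = 0.329317
  ||g||_q = (integral x^4.5 dx)^(1/1.5) = (1/5.5)^(1/1.5) = 0.320941
Step 3: Holder bound = ||f||_p * ||g||_q = 0.329317 * 0.320941 = 0.105691
Verification: 0.076923 <= 0.105691 (Holder holds)


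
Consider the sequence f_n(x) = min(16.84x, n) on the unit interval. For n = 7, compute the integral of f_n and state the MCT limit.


f(x) = 16.84x on [0,1]; f_n(x) = min(16.84x, n). At n = 7:
Step 1: f(x) reaches 7 at x = 7/16.84 = 0.415677
Step 2: integral(f_7) = integral(16.84x, 0, 0.415677) + integral(7, 0.415677, 1)
       = 16.84*0.415677^2/2 + 7*(1 - 0.415677)
       = 1.454869 + 4.090261
       = 5.545131
Step 3: As n -> infinity, f_n increases to f, so by MCT integral(f_n) -> integral(f) = 16.84/2 = 8.42.
Convergence: integral(f_7) = 5.545131 -> 8.42 as n -> infinity


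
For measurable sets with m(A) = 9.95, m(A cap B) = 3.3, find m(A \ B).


m(A \ B) = m(A) - m(A n B)
= 9.95 - 3.3
= 6.65


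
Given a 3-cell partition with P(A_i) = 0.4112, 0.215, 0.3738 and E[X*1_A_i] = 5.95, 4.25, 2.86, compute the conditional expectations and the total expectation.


For each cell A_i: E[X|A_i] = E[X*1_A_i] / P(A_i)
Step 1: E[X|A_1] = 5.95 / 0.4112 = 14.469844
Step 2: E[X|A_2] = 4.25 / 0.215 = 19.767442
Step 3: E[X|A_3] = 2.86 / 0.3738 = 7.65115
Verification: E[X] = sum E[X*1_A_i] = 5.95 + 4.25 + 2.86 = 13.06


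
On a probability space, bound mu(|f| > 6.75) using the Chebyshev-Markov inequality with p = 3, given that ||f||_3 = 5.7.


Chebyshev/Markov inequality: mu(|f| > eps) <= (||f||_p / eps)^p
Step 1: ||f||_3 / eps = 5.7 / 6.75 = 0.844444
Step 2: Raise to power p = 3:
  (0.844444)^3 = 0.602162
Step 3: Therefore mu(|f| > 6.75) <= 0.602162


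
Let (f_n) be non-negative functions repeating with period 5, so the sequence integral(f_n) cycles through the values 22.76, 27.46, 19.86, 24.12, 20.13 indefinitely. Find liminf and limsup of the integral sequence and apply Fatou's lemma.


The sequence (integral(f_n)) is periodic with period 5, repeating the values 22.76, 27.46, 19.86, 24.12, 20.13 indefinitely.
Step 1: For a periodic sequence, every tail (a_m, a_(m+1), ...) contains all 5 period values infinitely often.
Step 2: Hence inf of every tail = min of the period values = min(22.76, 27.46, 19.86, 24.12, 20.13) = 19.86.
        liminf_n integral(f_n) = sup over m of (inf of tail from m) = 19.86.
Step 3: Similarly sup of every tail = max of the period values = 27.46.
        limsup_n integral(f_n) = 27.46.
Step 4: Fatou's lemma: integral(liminf_n f_n) <= liminf_n integral(f_n) = 19.86.
        So the integral of the pointwise liminf is at most 19.86.


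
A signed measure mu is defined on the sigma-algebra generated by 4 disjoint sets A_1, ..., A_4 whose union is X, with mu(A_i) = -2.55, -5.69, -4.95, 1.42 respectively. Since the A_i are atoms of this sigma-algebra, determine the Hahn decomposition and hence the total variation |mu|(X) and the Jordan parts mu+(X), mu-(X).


Step 1: Every measurable set is a union of atoms (the cells / points), so a Hahn decomposition is
  obtained by grouping atoms by sign: P = union of atoms with mu > 0, N = union of the remaining atoms.
  Atoms in P (indices): 4;  atoms in N (indices): 1, 2, 3
  Positive values: 1.42
  Negative values: -2.55, -5.69, -4.95
Step 2: mu+(X) = mu(P) = sum of positive atom values = 1.42
Step 3: mu-(X) = -mu(N) = sum of |negative atom values| = 13.19
Step 4: |mu|(X) = mu+(X) + mu-(X) = 1.42 + 13.19 = 14.61


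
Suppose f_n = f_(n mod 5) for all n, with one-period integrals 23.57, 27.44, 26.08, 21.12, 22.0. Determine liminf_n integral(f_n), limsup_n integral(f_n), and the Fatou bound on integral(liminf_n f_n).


The sequence (integral(f_n)) is periodic with period 5, repeating the values 23.57, 27.44, 26.08, 21.12, 22.0 indefinitely.
Step 1: For a periodic sequence, every tail (a_m, a_(m+1), ...) contains all 5 period values infinitely often.
Step 2: Hence inf of every tail = min of the period values = min(23.57, 27.44, 26.08, 21.12, 22.0) = 21.12.
        liminf_n integral(f_n) = sup over m of (inf of tail from m) = 21.12.
Step 3: Similarly sup of every tail = max of the period values = 27.44.
        limsup_n integral(f_n) = 27.44.
Step 4: Fatou's lemma: integral(liminf_n f_n) <= liminf_n integral(f_n) = 21.12.
        So the integral of the pointwise liminf is at most 21.12.


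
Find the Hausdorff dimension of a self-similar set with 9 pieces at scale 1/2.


For a self-similar set with N copies scaled by 1/r:
dim_H = log(N)/log(r) = log(9)/log(2)
= 2.197225/0.693147
= 3.169925


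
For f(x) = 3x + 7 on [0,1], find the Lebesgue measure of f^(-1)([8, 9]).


f^(-1)([8, 9]) = {x : 8 <= 3x + 7 <= 9}
Solving: (8 - 7)/3 <= x <= (9 - 7)/3
= [0.333333, 0.666667]
Intersecting with [0,1]: [0.333333, 0.666667]
Measure = 0.666667 - 0.333333 = 0.333333


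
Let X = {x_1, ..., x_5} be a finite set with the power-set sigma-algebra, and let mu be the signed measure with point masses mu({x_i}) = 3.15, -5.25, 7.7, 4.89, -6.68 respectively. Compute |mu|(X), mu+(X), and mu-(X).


Step 1: Every measurable set is a union of atoms (the cells / points), so a Hahn decomposition is
  obtained by grouping atoms by sign: P = union of atoms with mu > 0, N = union of the remaining atoms.
  Atoms in P (indices): 1, 3, 4;  atoms in N (indices): 2, 5
  Positive values: 3.15, 7.7, 4.89
  Negative values: -5.25, -6.68
Step 2: mu+(X) = mu(P) = sum of positive atom values = 15.74
Step 3: mu-(X) = -mu(N) = sum of |negative atom values| = 11.93
Step 4: |mu|(X) = mu+(X) + mu-(X) = 15.74 + 11.93 = 27.67


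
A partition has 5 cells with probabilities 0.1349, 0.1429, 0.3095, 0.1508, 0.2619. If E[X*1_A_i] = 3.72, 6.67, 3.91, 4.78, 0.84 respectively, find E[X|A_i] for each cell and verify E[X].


For each cell A_i: E[X|A_i] = E[X*1_A_i] / P(A_i)
Step 1: E[X|A_1] = 3.72 / 0.1349 = 27.575982
Step 2: E[X|A_2] = 6.67 / 0.1429 = 46.675997
Step 3: E[X|A_3] = 3.91 / 0.3095 = 12.633279
Step 4: E[X|A_4] = 4.78 / 0.1508 = 31.697613
Step 5: E[X|A_5] = 0.84 / 0.2619 = 3.207331
Verification: E[X] = sum E[X*1_A_i] = 3.72 + 6.67 + 3.91 + 4.78 + 0.84 = 19.92


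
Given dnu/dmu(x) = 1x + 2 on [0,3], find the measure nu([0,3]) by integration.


nu(A) = integral_A (dnu/dmu) dmu = integral_0^3 (1x + 2) dx
Step 1: Antiderivative F(x) = (1/2)x^2 + 2x
Step 2: F(3) = (1/2)*3^2 + 2*3 = 4.5 + 6 = 10.5
Step 3: F(0) = (1/2)*0^2 + 2*0 = 0.0 + 0 = 0.0
Step 4: nu([0,3]) = F(3) - F(0) = 10.5 - 0.0 = 10.5


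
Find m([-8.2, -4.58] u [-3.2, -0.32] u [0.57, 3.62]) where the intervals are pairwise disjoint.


For pairwise disjoint intervals, m(union) = sum of lengths.
= (-4.58 - -8.2) + (-0.32 - -3.2) + (3.62 - 0.57)
= 3.62 + 2.88 + 3.05
= 9.55


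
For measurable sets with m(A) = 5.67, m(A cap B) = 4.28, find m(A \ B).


m(A \ B) = m(A) - m(A n B)
= 5.67 - 4.28
= 1.39


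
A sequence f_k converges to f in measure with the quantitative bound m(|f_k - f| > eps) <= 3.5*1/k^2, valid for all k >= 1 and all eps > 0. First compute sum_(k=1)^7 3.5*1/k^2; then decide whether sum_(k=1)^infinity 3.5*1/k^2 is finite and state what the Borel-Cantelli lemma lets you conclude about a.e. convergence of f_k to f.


Step 1: List the terms 3.5*1/k^2 for k = 1 to 7:
  k=1: 3.5
  k=2: 0.875
  k=3: 0.388889
  k=4: 0.21875
  k=5: 0.14
  k=6: 0.097222
  k=7: 0.071429
Step 2: Partial sum = 3.5 + 0.875 + 0.388889 + 0.21875 + 0.14 + 0.097222 + 0.071429
     = 5.29129
Step 3: The full series sum_(k>=1) 3.5*1/k^2 converges (p-series with p = 2 > 1; a constant multiple of a convergent series converges).
Step 4: Fix eps > 0. Since sum_k m(|f_k - f| > eps) < infinity, the Borel-Cantelli lemma gives
        m(limsup_k {|f_k - f| > eps}) = 0, i.e. for a.e. x, |f_k(x) - f(x)| <= eps for all large k.
        Applying this with eps = 1/j for j = 1, 2, ... and intersecting the countably many full-measure sets,
        for a.e. x we get limsup_k |f_k(x) - f(x)| <= 1/j for every j, hence f_k -> f almost everywhere.
Conclusion: series converges; Borel-Cantelli yields f_k -> f a.e.


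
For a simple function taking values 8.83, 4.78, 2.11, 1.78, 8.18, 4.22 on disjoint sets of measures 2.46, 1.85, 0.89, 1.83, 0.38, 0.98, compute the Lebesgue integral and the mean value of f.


Step 1: Integral = sum(value_i * measure_i)
= 8.83*2.46 + 4.78*1.85 + 2.11*0.89 + 1.78*1.83 + 8.18*0.38 + 4.22*0.98
= 21.7218 + 8.843 + 1.8779 + 3.2574 + 3.1084 + 4.1356
= 42.9441
Step 2: Total measure of domain = 2.46 + 1.85 + 0.89 + 1.83 + 0.38 + 0.98 = 8.39
Step 3: Average value = 42.9441 / 8.39 = 5.118486


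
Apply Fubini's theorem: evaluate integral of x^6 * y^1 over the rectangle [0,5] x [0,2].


By Fubini's theorem, the double integral factors as a product of single integrals:
Step 1: integral_0^5 x^6 dx = [x^7/7] from 0 to 5
     = 5^7/7 = 11160.714286
Step 2: integral_0^2 y^1 dy = [y^2/2] from 0 to 2
     = 2^2/2 = 2
Step 3: Double integral = 11160.714286 * 2 = 22321.428571


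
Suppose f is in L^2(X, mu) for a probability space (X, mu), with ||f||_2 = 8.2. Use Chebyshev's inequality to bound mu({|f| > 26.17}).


Chebyshev/Markov inequality: mu(|f| > eps) <= (||f||_p / eps)^p
Step 1: ||f||_2 / eps = 8.2 / 26.17 = 0.313336
Step 2: Raise to power p = 2:
  (0.313336)^2 = 0.098179
Step 3: Therefore mu(|f| > 26.17) <= 0.098179


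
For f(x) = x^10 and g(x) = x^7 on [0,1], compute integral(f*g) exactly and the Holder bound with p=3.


Step 1: Exact integral of f*g = integral(x^17, 0, 1) = 1/18
     = 0.055556
Step 2: Holder bound with p=3, q=1.5:
  ||f||_p = (integral x^30 dx)^(1/3) = (1/31)^(1/3) = 0.318331
  ||g||_q = (integral x^10.5 dx)^(1/1.5) = (1/11.5)^(1/1.5) = 0.196276
Step 3: Holder bound = ||f||_p * ||g||_q = 0.318331 * 0.196276 = 0.062481
Verification: 0.055556 <= 0.062481 (Holder holds)


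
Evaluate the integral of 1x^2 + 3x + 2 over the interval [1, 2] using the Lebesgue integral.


The Lebesgue integral of a Riemann-integrable function agrees with the Riemann integral.
Antiderivative F(x) = (1/3)x^3 + (3/2)x^2 + 2x
F(2) = (1/3)*2^3 + (3/2)*2^2 + 2*2
     = (1/3)*8 + (3/2)*4 + 2*2
     = 2.666667 + 6 + 4
     = 12.666667
F(1) = 3.833333
Integral = F(2) - F(1) = 12.666667 - 3.833333 = 8.833333


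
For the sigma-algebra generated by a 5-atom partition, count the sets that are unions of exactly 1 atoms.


Each element of F is a union of some subset of the 5 atoms.
Elements that are unions of exactly 1 atoms correspond to 1-element subsets of the 5 atoms.
Count = C(5, 1) = 5! / (1! * 4!) = 5.


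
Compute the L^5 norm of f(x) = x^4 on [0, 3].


Step 1: ||f||_5 = (integral_0^3 |x^4|^5 dx)^(1/5)
     = (integral_0^3 x^20 dx)^(1/5)
Step 2: integral_0^3 x^20 dx = [x^21/(21)] from 0 to 3 = 3^21/21
     = 10460353203/21 = 4.981121e+08
Step 3: ||f||_5 = (4.981121e+08)^(1/5) = 54.886484


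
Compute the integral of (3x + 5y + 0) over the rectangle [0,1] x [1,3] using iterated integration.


By Fubini, integrate in x first, then y.
Step 1: Fix y, integrate over x in [0,1]:
  integral(3x + 5y + 0, x=0..1)
  = 3*(1^2 - 0^2)/2 + (5y + 0)*(1 - 0)
  = 1.5 + (5y + 0)*1
  = 1.5 + 5y + 0
  = 1.5 + 5y
Step 2: Integrate over y in [1,3]:
  integral(1.5 + 5y, y=1..3)
  = 1.5*2 + 5*(3^2 - 1^2)/2
  = 3 + 20
  = 23


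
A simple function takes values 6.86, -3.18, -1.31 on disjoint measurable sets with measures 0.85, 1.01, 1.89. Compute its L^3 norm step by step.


Step 1: Compute |f_i|^3 for each value:
  |6.86|^3 = 322.828856
  |-3.18|^3 = 32.157432
  |-1.31|^3 = 2.248091
Step 2: Multiply by measures and sum:
  322.828856 * 0.85 = 274.404528
  32.157432 * 1.01 = 32.479006
  2.248091 * 1.89 = 4.248892
Sum = 274.404528 + 32.479006 + 4.248892 = 311.132426
Step 3: Take the p-th root:
||f||_3 = (311.132426)^(1/3) = 6.77613


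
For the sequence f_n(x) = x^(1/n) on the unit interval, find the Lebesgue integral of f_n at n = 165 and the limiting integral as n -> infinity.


At n = 165: f_165(x) = x^(1/165).
Step 1: integral(x^(1/165), 0, 1) = [x^(1/165+1) / (1/165+1)] from 0 to 1
     = 1 / (1/165 + 1) = 1 / ((165+1)/165) = 165/(165+1)
     = 165/166 = 0.993976
Step 2: As n -> infinity, f_n(x) = x^(1/n) -> 1 for x in (0,1], and f_n is increasing in n.
By MCT, lim_n integral(f_n) = integral(lim_n f_n) = integral(1, 0, 1) = 1.
Step 3: Verify convergence: 165/166 = 0.993976 -> 1


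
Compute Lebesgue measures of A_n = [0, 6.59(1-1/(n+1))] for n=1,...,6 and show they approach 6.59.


By continuity of measure from below: if A_n increases to A, then m(A_n) -> m(A).
Here A = [0, 6.59], so m(A) = 6.59
Step 1: a_1 = 6.59*(1 - 1/2) = 3.295, m(A_1) = 3.295
Step 2: a_2 = 6.59*(1 - 1/3) = 4.3933, m(A_2) = 4.3933
Step 3: a_3 = 6.59*(1 - 1/4) = 4.9425, m(A_3) = 4.9425
Step 4: a_4 = 6.59*(1 - 1/5) = 5.272, m(A_4) = 5.272
Step 5: a_5 = 6.59*(1 - 1/6) = 5.4917, m(A_5) = 5.4917
Step 6: a_6 = 6.59*(1 - 1/7) = 5.6486, m(A_6) = 5.6486
Limit: m(A_n) -> m([0,6.59]) = 6.59


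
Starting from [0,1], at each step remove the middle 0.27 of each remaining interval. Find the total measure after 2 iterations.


Step 1: At each step, fraction remaining = 1 - 0.27 = 0.73
Step 2: After 2 steps, measure = (0.73)^2
Step 3: Computing the power step by step:
  After step 1: 0.73
  After step 2: 0.5329
Result = 0.5329


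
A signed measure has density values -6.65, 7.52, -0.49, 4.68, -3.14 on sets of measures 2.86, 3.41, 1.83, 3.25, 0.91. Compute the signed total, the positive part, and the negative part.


Step 1: Compute signed measure on each set:
  Set 1: -6.65 * 2.86 = -19.019
  Set 2: 7.52 * 3.41 = 25.6432
  Set 3: -0.49 * 1.83 = -0.8967
  Set 4: 4.68 * 3.25 = 15.21
  Set 5: -3.14 * 0.91 = -2.8574
Step 2: Total signed measure = (-19.019) + (25.6432) + (-0.8967) + (15.21) + (-2.8574)
     = 18.0801
Step 3: Positive part mu+(X) = sum of positive contributions = 40.8532
Step 4: Negative part mu-(X) = |sum of negative contributions| = 22.7731


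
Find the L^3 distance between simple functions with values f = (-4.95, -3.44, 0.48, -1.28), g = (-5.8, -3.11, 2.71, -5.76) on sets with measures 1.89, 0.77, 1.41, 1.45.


Step 1: Compute differences f_i - g_i:
  -4.95 - -5.8 = 0.85
  -3.44 - -3.11 = -0.33
  0.48 - 2.71 = -2.23
  -1.28 - -5.76 = 4.48
Step 2: Compute |diff|^3 * measure for each set:
  |0.85|^3 * 1.89 = 0.614125 * 1.89 = 1.160696
  |-0.33|^3 * 0.77 = 0.035937 * 0.77 = 0.027671
  |-2.23|^3 * 1.41 = 11.089567 * 1.41 = 15.636289
  |4.48|^3 * 1.45 = 89.915392 * 1.45 = 130.377318
Step 3: Sum = 147.201976
Step 4: ||f-g||_3 = (147.201976)^(1/3) = 5.280048


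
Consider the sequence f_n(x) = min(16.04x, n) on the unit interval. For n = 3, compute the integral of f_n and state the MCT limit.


f(x) = 16.04x on [0,1]; f_n(x) = min(16.04x, n). At n = 3:
Step 1: f(x) reaches 3 at x = 3/16.04 = 0.187032
Step 2: integral(f_3) = integral(16.04x, 0, 0.187032) + integral(3, 0.187032, 1)
       = 16.04*0.187032^2/2 + 3*(1 - 0.187032)
       = 0.280549 + 2.438903
       = 2.719451
Step 3: As n -> infinity, f_n increases to f, so by MCT integral(f_n) -> integral(f) = 16.04/2 = 8.02.
Convergence: integral(f_3) = 2.719451 -> 8.02 as n -> infinity


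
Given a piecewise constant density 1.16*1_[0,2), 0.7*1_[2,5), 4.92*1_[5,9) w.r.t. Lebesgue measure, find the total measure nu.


Integrate each piece of the Radon-Nikodym derivative:
Step 1: integral_0^2 1.16 dx = 1.16*(2-0) = 1.16*2 = 2.32
Step 2: integral_2^5 0.7 dx = 0.7*(5-2) = 0.7*3 = 2.1
Step 3: integral_5^9 4.92 dx = 4.92*(9-5) = 4.92*4 = 19.68
Total: 2.32 + 2.1 + 19.68 = 24.1


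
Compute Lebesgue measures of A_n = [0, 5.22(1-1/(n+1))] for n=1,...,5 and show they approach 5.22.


By continuity of measure from below: if A_n increases to A, then m(A_n) -> m(A).
Here A = [0, 5.22], so m(A) = 5.22
Step 1: a_1 = 5.22*(1 - 1/2) = 2.61, m(A_1) = 2.61
Step 2: a_2 = 5.22*(1 - 1/3) = 3.48, m(A_2) = 3.48
Step 3: a_3 = 5.22*(1 - 1/4) = 3.915, m(A_3) = 3.915
Step 4: a_4 = 5.22*(1 - 1/5) = 4.176, m(A_4) = 4.176
Step 5: a_5 = 5.22*(1 - 1/6) = 4.35, m(A_5) = 4.35
Limit: m(A_n) -> m([0,5.22]) = 5.22


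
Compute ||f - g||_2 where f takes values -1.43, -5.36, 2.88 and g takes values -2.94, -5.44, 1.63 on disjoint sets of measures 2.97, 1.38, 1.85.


Step 1: Compute differences f_i - g_i:
  -1.43 - -2.94 = 1.51
  -5.36 - -5.44 = 0.08
  2.88 - 1.63 = 1.25
Step 2: Compute |diff|^2 * measure for each set:
  |1.51|^2 * 2.97 = 2.2801 * 2.97 = 6.771897
  |0.08|^2 * 1.38 = 0.0064 * 1.38 = 0.008832
  |1.25|^2 * 1.85 = 1.5625 * 1.85 = 2.890625
Step 3: Sum = 9.671354
Step 4: ||f-g||_2 = (9.671354)^(1/2) = 3.10988


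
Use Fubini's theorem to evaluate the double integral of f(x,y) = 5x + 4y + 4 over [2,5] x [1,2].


By Fubini, integrate in x first, then y.
Step 1: Fix y, integrate over x in [2,5]:
  integral(5x + 4y + 4, x=2..5)
  = 5*(5^2 - 2^2)/2 + (4y + 4)*(5 - 2)
  = 52.5 + (4y + 4)*3
  = 52.5 + 12y + 12
  = 64.5 + 12y
Step 2: Integrate over y in [1,2]:
  integral(64.5 + 12y, y=1..2)
  = 64.5*1 + 12*(2^2 - 1^2)/2
  = 64.5 + 18
  = 82.5


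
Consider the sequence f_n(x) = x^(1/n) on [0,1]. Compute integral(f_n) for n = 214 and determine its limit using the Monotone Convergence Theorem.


At n = 214: f_214(x) = x^(1/214).
Step 1: integral(x^(1/214), 0, 1) = [x^(1/214+1) / (1/214+1)] from 0 to 1
     = 1 / (1/214 + 1) = 1 / ((214+1)/214) = 214/(214+1)
     = 214/215 = 0.995349
Step 2: As n -> infinity, f_n(x) = x^(1/n) -> 1 for x in (0,1], and f_n is increasing in n.
By MCT, lim_n integral(f_n) = integral(lim_n f_n) = integral(1, 0, 1) = 1.
Step 3: Verify convergence: 214/215 = 0.995349 -> 1


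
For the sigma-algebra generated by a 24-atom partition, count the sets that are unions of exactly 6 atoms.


Each element of F is a union of some subset of the 24 atoms.
Elements that are unions of exactly 6 atoms correspond to 6-element subsets of the 24 atoms.
Count = C(24, 6) = 24! / (6! * 18!) = 134596.


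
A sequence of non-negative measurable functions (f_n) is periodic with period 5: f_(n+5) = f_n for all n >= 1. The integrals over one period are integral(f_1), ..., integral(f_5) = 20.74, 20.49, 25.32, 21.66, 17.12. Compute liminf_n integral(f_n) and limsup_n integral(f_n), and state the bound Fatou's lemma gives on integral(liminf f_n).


The sequence (integral(f_n)) is periodic with period 5, repeating the values 20.74, 20.49, 25.32, 21.66, 17.12 indefinitely.
Step 1: For a periodic sequence, every tail (a_m, a_(m+1), ...) contains all 5 period values infinitely often.
Step 2: Hence inf of every tail = min of the period values = min(20.74, 20.49, 25.32, 21.66, 17.12) = 17.12.
        liminf_n integral(f_n) = sup over m of (inf of tail from m) = 17.12.
Step 3: Similarly sup of every tail = max of the period values = 25.32.
        limsup_n integral(f_n) = 25.32.
Step 4: Fatou's lemma: integral(liminf_n f_n) <= liminf_n integral(f_n) = 17.12.
        So the integral of the pointwise liminf is at most 17.12.


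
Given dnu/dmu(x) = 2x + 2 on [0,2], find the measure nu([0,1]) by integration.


nu(A) = integral_A (dnu/dmu) dmu = integral_0^1 (2x + 2) dx
Step 1: Antiderivative F(x) = (2/2)x^2 + 2x
Step 2: F(1) = (2/2)*1^2 + 2*1 = 1 + 2 = 3
Step 3: F(0) = (2/2)*0^2 + 2*0 = 0.0 + 0 = 0.0
Step 4: nu([0,1]) = F(1) - F(0) = 3 - 0.0 = 3


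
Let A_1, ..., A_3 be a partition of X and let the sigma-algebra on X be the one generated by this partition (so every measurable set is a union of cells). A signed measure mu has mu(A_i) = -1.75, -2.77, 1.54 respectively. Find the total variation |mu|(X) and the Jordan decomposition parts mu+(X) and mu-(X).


Step 1: Every measurable set is a union of atoms (the cells / points), so a Hahn decomposition is
  obtained by grouping atoms by sign: P = union of atoms with mu > 0, N = union of the remaining atoms.
  Atoms in P (indices): 3;  atoms in N (indices): 1, 2
  Positive values: 1.54
  Negative values: -1.75, -2.77
Step 2: mu+(X) = mu(P) = sum of positive atom values = 1.54
Step 3: mu-(X) = -mu(N) = sum of |negative atom values| = 4.52
Step 4: |mu|(X) = mu+(X) + mu-(X) = 1.54 + 4.52 = 6.06


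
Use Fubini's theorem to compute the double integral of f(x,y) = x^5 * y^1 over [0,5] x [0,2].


By Fubini's theorem, the double integral factors as a product of single integrals:
Step 1: integral_0^5 x^5 dx = [x^6/6] from 0 to 5
     = 5^6/6 = 2604.166667
Step 2: integral_0^2 y^1 dy = [y^2/2] from 0 to 2
     = 2^2/2 = 2
Step 3: Double integral = 2604.166667 * 2 = 5208.333333


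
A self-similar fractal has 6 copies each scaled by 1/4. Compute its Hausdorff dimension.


For a self-similar set with N copies scaled by 1/r:
dim_H = log(N)/log(r) = log(6)/log(4)
= 1.791759/1.386294
= 1.292481


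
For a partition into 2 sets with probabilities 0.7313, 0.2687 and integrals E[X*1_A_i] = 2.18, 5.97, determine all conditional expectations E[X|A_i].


For each cell A_i: E[X|A_i] = E[X*1_A_i] / P(A_i)
Step 1: E[X|A_1] = 2.18 / 0.7313 = 2.980993
Step 2: E[X|A_2] = 5.97 / 0.2687 = 22.218087
Verification: E[X] = sum E[X*1_A_i] = 2.18 + 5.97 = 8.15


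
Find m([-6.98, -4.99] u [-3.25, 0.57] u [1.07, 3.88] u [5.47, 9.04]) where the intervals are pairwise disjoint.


For pairwise disjoint intervals, m(union) = sum of lengths.
= (-4.99 - -6.98) + (0.57 - -3.25) + (3.88 - 1.07) + (9.04 - 5.47)
= 1.99 + 3.82 + 2.81 + 3.57
= 12.19


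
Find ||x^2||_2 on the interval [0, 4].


Step 1: ||f||_2 = (integral_0^4 |x^2|^2 dx)^(1/2)
     = (integral_0^4 x^4 dx)^(1/2)
Step 2: integral_0^4 x^4 dx = [x^5/(5)] from 0 to 4 = 4^5/5
     = 1024/5 = 204.8
Step 3: ||f||_2 = (204.8)^(1/2) = 14.310835


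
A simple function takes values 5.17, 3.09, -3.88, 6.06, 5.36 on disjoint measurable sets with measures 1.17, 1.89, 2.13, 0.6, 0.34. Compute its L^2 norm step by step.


Step 1: Compute |f_i|^2 for each value:
  |5.17|^2 = 26.7289
  |3.09|^2 = 9.5481
  |-3.88|^2 = 15.0544
  |6.06|^2 = 36.7236
  |5.36|^2 = 28.7296
Step 2: Multiply by measures and sum:
  26.7289 * 1.17 = 31.272813
  9.5481 * 1.89 = 18.045909
  15.0544 * 2.13 = 32.065872
  36.7236 * 0.6 = 22.03416
  28.7296 * 0.34 = 9.768064
Sum = 31.272813 + 18.045909 + 32.065872 + 22.03416 + 9.768064 = 113.186818
Step 3: Take the p-th root:
||f||_2 = (113.186818)^(1/2) = 10.638929


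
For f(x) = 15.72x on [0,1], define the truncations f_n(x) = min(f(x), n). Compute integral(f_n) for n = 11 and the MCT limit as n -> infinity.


f(x) = 15.72x on [0,1]; f_n(x) = min(15.72x, n). At n = 11:
Step 1: f(x) reaches 11 at x = 11/15.72 = 0.699746
Step 2: integral(f_11) = integral(15.72x, 0, 0.699746) + integral(11, 0.699746, 1)
       = 15.72*0.699746^2/2 + 11*(1 - 0.699746)
       = 3.848601 + 3.302799
       = 7.151399
Step 3: As n -> infinity, f_n increases to f, so by MCT integral(f_n) -> integral(f) = 15.72/2 = 7.86.
Convergence: integral(f_11) = 7.151399 -> 7.86 as n -> infinity


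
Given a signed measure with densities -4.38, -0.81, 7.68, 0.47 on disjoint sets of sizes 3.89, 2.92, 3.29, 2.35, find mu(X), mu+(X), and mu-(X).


Step 1: Compute signed measure on each set:
  Set 1: -4.38 * 3.89 = -17.0382
  Set 2: -0.81 * 2.92 = -2.3652
  Set 3: 7.68 * 3.29 = 25.2672
  Set 4: 0.47 * 2.35 = 1.1045
Step 2: Total signed measure = (-17.0382) + (-2.3652) + (25.2672) + (1.1045)
     = 6.9683
Step 3: Positive part mu+(X) = sum of positive contributions = 26.3717
Step 4: Negative part mu-(X) = |sum of negative contributions| = 19.4034


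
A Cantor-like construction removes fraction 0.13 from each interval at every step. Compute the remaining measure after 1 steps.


Step 1: At each step, fraction remaining = 1 - 0.13 = 0.87
Step 2: After 1 steps, measure = (0.87)^1
Step 3: Computing the power step by step:
  After step 1: 0.87
Result = 0.87


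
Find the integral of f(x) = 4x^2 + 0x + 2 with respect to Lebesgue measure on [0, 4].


The Lebesgue integral of a Riemann-integrable function agrees with the Riemann integral.
Antiderivative F(x) = (4/3)x^3 + (0/2)x^2 + 2x
F(4) = (4/3)*4^3 + (0/2)*4^2 + 2*4
     = (4/3)*64 + (0/2)*16 + 2*4
     = 85.333333 + 0.0 + 8
     = 93.333333
F(0) = 0.0
Integral = F(4) - F(0) = 93.333333 - 0.0 = 93.333333


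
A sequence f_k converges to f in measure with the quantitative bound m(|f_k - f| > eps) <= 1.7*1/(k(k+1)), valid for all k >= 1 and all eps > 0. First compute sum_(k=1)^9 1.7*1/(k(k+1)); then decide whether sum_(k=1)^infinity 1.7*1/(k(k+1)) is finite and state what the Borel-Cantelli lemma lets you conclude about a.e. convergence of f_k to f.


Step 1: List the terms 1.7*1/(k(k+1)) for k = 1 to 9:
  k=1: 0.85
  k=2: 0.283333
  k=3: 0.141667
  k=4: 0.085
  k=5: 0.056667
  k=6: 0.040476
  k=7: 0.030357
  k=8: 0.023611
  k=9: 0.018889
Step 2: Partial sum = 0.85 + 0.283333 + 0.141667 + 0.085 + 0.056667 + 0.040476 + 0.030357 + 0.023611 + 0.018889
     = 1.53
Step 3: The full series sum_(k>=1) 1.7*1/(k(k+1)) converges (telescoping series sum 1/(k(k+1)) = 1; a constant multiple of a convergent series converges).
Step 4: Fix eps > 0. Since sum_k m(|f_k - f| > eps) < infinity, the Borel-Cantelli lemma gives
        m(limsup_k {|f_k - f| > eps}) = 0, i.e. for a.e. x, |f_k(x) - f(x)| <= eps for all large k.
        Applying this with eps = 1/j for j = 1, 2, ... and intersecting the countably many full-measure sets,
        for a.e. x we get limsup_k |f_k(x) - f(x)| <= 1/j for every j, hence f_k -> f almost everywhere.
Conclusion: series converges; Borel-Cantelli yields f_k -> f a.e.


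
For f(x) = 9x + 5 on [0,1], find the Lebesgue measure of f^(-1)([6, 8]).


f^(-1)([6, 8]) = {x : 6 <= 9x + 5 <= 8}
Solving: (6 - 5)/9 <= x <= (8 - 5)/9
= [0.111111, 0.333333]
Intersecting with [0,1]: [0.111111, 0.333333]
Measure = 0.333333 - 0.111111 = 0.222222


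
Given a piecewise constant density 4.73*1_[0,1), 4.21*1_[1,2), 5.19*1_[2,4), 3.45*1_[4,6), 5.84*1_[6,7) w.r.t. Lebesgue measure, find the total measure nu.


Integrate each piece of the Radon-Nikodym derivative:
Step 1: integral_0^1 4.73 dx = 4.73*(1-0) = 4.73*1 = 4.73
Step 2: integral_1^2 4.21 dx = 4.21*(2-1) = 4.21*1 = 4.21
Step 3: integral_2^4 5.19 dx = 5.19*(4-2) = 5.19*2 = 10.38
Step 4: integral_4^6 3.45 dx = 3.45*(6-4) = 3.45*2 = 6.9
Step 5: integral_6^7 5.84 dx = 5.84*(7-6) = 5.84*1 = 5.84
Total: 4.73 + 4.21 + 10.38 + 6.9 + 5.84 = 32.06


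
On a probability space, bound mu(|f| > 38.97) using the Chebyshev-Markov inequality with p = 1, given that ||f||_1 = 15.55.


Chebyshev/Markov inequality: mu(|f| > eps) <= (||f||_p / eps)^p
Step 1: ||f||_1 / eps = 15.55 / 38.97 = 0.399025
Step 2: Raise to power p = 1:
  (0.399025)^1 = 0.399025
Step 3: Therefore mu(|f| > 38.97) <= 0.399025


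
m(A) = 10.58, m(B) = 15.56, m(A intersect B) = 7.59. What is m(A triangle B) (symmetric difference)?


m(A Delta B) = m(A) + m(B) - 2*m(A n B)
= 10.58 + 15.56 - 2*7.59
= 10.58 + 15.56 - 15.18
= 10.96


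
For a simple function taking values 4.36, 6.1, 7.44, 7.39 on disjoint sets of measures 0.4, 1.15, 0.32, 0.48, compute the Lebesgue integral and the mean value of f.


Step 1: Integral = sum(value_i * measure_i)
= 4.36*0.4 + 6.1*1.15 + 7.44*0.32 + 7.39*0.48
= 1.744 + 7.015 + 2.3808 + 3.5472
= 14.687
Step 2: Total measure of domain = 0.4 + 1.15 + 0.32 + 0.48 = 2.35
Step 3: Average value = 14.687 / 2.35 = 6.249787


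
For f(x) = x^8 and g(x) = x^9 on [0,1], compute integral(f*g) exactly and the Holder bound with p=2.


Step 1: Exact integral of f*g = integral(x^17, 0, 1) = 1/18
     = 0.055556
Step 2: Holder bound with p=2, q=2:
  ||f||_p = (integral x^16 dx)^(1/2) = (1/17)^(1/2) = 0.242536
  ||g||_q = (integral x^18 dx)^(1/2) = (1/19)^(1/2) = 0.229416
Step 3: Holder bound = ||f||_p * ||g||_q = 0.242536 * 0.229416 = 0.055641
Verification: 0.055556 <= 0.055641 (Holder holds)


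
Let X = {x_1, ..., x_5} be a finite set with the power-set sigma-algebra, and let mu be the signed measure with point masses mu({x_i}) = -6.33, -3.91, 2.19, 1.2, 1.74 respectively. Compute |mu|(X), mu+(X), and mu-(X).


Step 1: Every measurable set is a union of atoms (the cells / points), so a Hahn decomposition is
  obtained by grouping atoms by sign: P = union of atoms with mu > 0, N = union of the remaining atoms.
  Atoms in P (indices): 3, 4, 5;  atoms in N (indices): 1, 2
  Positive values: 2.19, 1.2, 1.74
  Negative values: -6.33, -3.91
Step 2: mu+(X) = mu(P) = sum of positive atom values = 5.13
Step 3: mu-(X) = -mu(N) = sum of |negative atom values| = 10.24
Step 4: |mu|(X) = mu+(X) + mu-(X) = 5.13 + 10.24 = 15.37


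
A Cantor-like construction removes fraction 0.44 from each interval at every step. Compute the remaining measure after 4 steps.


Step 1: At each step, fraction remaining = 1 - 0.44 = 0.56
Step 2: After 4 steps, measure = (0.56)^4
Step 3: Computing the power step by step:
  After step 1: 0.56
  After step 2: 0.3136
  After step 3: 0.175616
  After step 4: 0.098345
Result = 0.098345


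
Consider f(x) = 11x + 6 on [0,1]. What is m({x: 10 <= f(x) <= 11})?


f^(-1)([10, 11]) = {x : 10 <= 11x + 6 <= 11}
Solving: (10 - 6)/11 <= x <= (11 - 6)/11
= [0.363636, 0.454545]
Intersecting with [0,1]: [0.363636, 0.454545]
Measure = 0.454545 - 0.363636 = 0.090909
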